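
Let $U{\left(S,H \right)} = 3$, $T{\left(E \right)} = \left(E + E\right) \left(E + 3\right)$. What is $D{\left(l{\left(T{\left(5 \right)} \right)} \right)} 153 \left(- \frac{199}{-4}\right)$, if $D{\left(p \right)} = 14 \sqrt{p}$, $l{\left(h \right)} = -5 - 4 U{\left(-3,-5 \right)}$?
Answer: $\frac{213129 i \sqrt{17}}{2} \approx 4.3938 \cdot 10^{5} i$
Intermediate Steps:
$T{\left(E \right)} = 2 E \left(3 + E\right)$
$l{\left(h \right)} = -17$ ($l{\left(h \right)} = -5 - 12 = -17$)
$D{\left(l{\left(T{\left(5 \right)} \right)} \right)} 153 \left(- \frac{199}{-4}\right) = 14 \sqrt{-17} \cdot 153 \left(- \frac{199}{-4}\right) = 14 i \sqrt{17} \cdot 153 \left(\left(-199\right) \left(- \frac{1}{4}\right)\right) = 14 i \sqrt{17} \cdot 153 \cdot \frac{199}{4} = 2142 i \sqrt{17} \cdot \frac{199}{4} = \frac{213129 i \sqrt{17}}{2}$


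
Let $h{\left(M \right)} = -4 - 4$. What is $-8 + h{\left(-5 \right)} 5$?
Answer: $-48$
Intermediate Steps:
$h{\left(M \right)} = -8$ ($h{\left(M \right)} = -4 - 4 = -8$)
$-8 + h{\left(-5 \right)} 5 = -8 - 40 = -48$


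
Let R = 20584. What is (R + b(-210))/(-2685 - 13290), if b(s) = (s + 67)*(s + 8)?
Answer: -3298/1065 ≈ -3.0967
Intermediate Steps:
b(s) = (8 + s)*(67 + s) (b(s) = (67 + s)*(8 + s) = (8 + s)*(67 + s))
(R + b(-210))/(-2685 - 13290) = (20584 + (536 + (-210)² + 75*(-210)))/(-2685 - 13290) = (20584 + (536 + 44100 - 15750))/(-15975) = (20584 + 28886)*(-1/15975) = 49470*(-1/15975) = -3298/1065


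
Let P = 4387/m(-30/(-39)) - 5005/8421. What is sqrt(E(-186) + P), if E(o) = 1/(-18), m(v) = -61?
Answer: I*sqrt(1563132114674)/146766 ≈ 8.5187*I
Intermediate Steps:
P = -5321176/73383 (P = 4387/(-61) - 5005/8421 = 4387*(-1/61) - 5005*1/8421 = -4387/61 - 715/1203 = -5321176/73383 ≈ -72.512)
E(o) = -1/18
sqrt(E(-186) + P) = sqrt(-1/18 - 5321176/73383) = sqrt(-31951517/440298) = I*sqrt(1563132114674)/146766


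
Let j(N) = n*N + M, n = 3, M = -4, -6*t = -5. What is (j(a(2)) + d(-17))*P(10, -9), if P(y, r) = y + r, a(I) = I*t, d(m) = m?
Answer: -16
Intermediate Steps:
t = 5/6 (t = -1/6*(-5) = 5/6 ≈ 0.83333)
a(I) = 5*I/6 (a(I) = I*(5/6) = 5*I/6)
P(y, r) = r + y
j(N) = -4 + 3*N (j(N) = 3*N - 4 = -4 + 3*N)
(j(a(2)) + d(-17))*P(10, -9) = ((-4 + 3*((5/6)*2)) - 17)*(-9 + 10) = ((-4 + 3*(5/3)) - 17)*1 = ((-4 + 5) - 17)*1 = (1 - 17)*1 = -16*1 = -16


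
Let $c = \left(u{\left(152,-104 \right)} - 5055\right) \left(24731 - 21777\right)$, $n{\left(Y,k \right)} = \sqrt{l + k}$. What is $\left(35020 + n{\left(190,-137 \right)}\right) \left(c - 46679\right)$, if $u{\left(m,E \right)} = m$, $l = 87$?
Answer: $-508845537820 - 72650705 i \sqrt{2} \approx -5.0885 \cdot 10^{11} - 1.0274 \cdot 10^{8} i$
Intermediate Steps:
$n{\left(Y,k \right)} = \sqrt{87 + k}$
$c = -14483462$ ($c = \left(152 - 5055\right) \left(24731 - 21777\right) = \left(-4903\right) 2954 = -14483462$)
$\left(35020 + n{\left(190,-137 \right)}\right) \left(c - 46679\right) = \left(35020 + \sqrt{87 - 137}\right) \left(-14483462 - 46679\right) = \left(35020 + \sqrt{-50}\right) \left(-14530141\right) = \left(35020 + 5 i \sqrt{2}\right) \left(-14530141\right) = -508845537820 - 72650705 i \sqrt{2}$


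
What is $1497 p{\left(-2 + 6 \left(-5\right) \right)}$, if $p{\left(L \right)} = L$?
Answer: $-47904$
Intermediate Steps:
$1497 p{\left(-2 + 6 \left(-5\right) \right)} = 1497 \left(-2 + 6 \left(-5\right)\right) = 1497 \left(-2 - 30\right) = 1497 \left(-32\right) = -47904$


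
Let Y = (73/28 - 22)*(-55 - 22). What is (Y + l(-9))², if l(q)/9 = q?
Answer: 31911201/16 ≈ 1.9945e+6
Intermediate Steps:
Y = 5973/4 (Y = (73*(1/28) - 22)*(-77) = (73/28 - 22)*(-77) = -543/28*(-77) = 5973/4 ≈ 1493.3)
l(q) = 9*q
(Y + l(-9))² = (5973/4 + 9*(-9))² = (5973/4 - 81)² = (5649/4)² = 31911201/16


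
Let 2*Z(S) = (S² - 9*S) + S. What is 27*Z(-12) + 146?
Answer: 3386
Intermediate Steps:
Z(S) = S²/2 - 4*S (Z(S) = ((S² - 9*S) + S)/2 = (S² - 8*S)/2 = S²/2 - 4*S)
27*Z(-12) + 146 = 27*((½)*(-12)*(-8 - 12)) + 146 = 27*((½)*(-12)*(-20)) + 146 = 27*120 + 146 = 3240 + 146 = 3386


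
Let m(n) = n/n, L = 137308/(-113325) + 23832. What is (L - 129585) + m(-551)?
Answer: -11984482708/113325 ≈ -1.0575e+5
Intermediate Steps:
L = 2700624092/113325 (L = 137308*(-1/113325) + 23832 = -137308/113325 + 23832 = 2700624092/113325 ≈ 23831.)
m(n) = 1
(L - 129585) + m(-551) = (2700624092/113325 - 129585) + 1 = -11984596033/113325 + 1 = -11984482708/113325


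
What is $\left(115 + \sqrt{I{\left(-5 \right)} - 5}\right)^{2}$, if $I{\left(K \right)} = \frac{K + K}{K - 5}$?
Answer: $13221 + 460 i \approx 13221.0 + 460.0 i$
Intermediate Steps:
$I{\left(K \right)} = \frac{2 K}{-5 + K}$
$\left(115 + \sqrt{I{\left(-5 \right)} - 5}\right)^{2} = \left(115 + \sqrt{2 \left(-5\right) \frac{1}{-5 - 5} - 5}\right)^{2} = \left(115 + \sqrt{2 \left(-5\right) \frac{1}{-10} - 5}\right)^{2} = \left(115 + \sqrt{2 \left(-5\right) \left(- \frac{1}{10}\right) - 5}\right)^{2} = \left(115 + \sqrt{1 - 5}\right)^{2} = \left(115 + \sqrt{-4}\right)^{2} = \left(115 + 2 i\right)^{2}$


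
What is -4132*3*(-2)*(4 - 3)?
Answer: 24792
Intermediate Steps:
-4132*3*(-2)*(4 - 3) = -(-24792) = -4132*(-6) = 24792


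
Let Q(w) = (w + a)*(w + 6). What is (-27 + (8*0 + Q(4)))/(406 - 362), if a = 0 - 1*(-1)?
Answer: 23/44 ≈ 0.52273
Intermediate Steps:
a = 1 (a = 0 + 1 = 1)
Q(w) = (1 + w)*(6 + w) (Q(w) = (w + 1)*(w + 6) = (1 + w)*(6 + w))
(-27 + (8*0 + Q(4)))/(406 - 362) = (-27 + (8*0 + (6 + 4**2 + 7*4)))/(406 - 362) = (-27 + (0 + (6 + 16 + 28)))/44 = (-27 + (0 + 50))*(1/44) = (-27 + 50)*(1/44) = 23*(1/44) = 23/44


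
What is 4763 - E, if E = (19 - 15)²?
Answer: 4747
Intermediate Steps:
E = 16 (E = 4² = 16)
4763 - E = 4763 - 1*16 = 4763 - 16 = 4747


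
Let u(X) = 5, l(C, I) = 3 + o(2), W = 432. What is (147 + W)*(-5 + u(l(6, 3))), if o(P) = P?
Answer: 0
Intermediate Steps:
l(C, I) = 5 (l(C, I) = 3 + 2 = 5)
(147 + W)*(-5 + u(l(6, 3))) = (147 + 432)*(-5 + 5) = 579*0 = 0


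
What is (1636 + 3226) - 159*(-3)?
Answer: 5339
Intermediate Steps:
(1636 + 3226) - 159*(-3) = 4862 + 477 = 5339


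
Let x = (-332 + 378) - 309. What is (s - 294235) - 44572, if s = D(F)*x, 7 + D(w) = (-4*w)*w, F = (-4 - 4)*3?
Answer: 268986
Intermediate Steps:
F = -24 (F = -8*3 = -24)
x = -263 (x = 46 - 309 = -263)
D(w) = -7 - 4*w² (D(w) = -7 + (-4*w)*w = -7 - 4*w²)
s = 607793 (s = (-7 - 4*(-24)²)*(-263) = (-7 - 4*576)*(-263) = (-7 - 2304)*(-263) = -2311*(-263) = 607793)
(s - 294235) - 44572 = (607793 - 294235) - 44572 = 313558 - 44572 = 268986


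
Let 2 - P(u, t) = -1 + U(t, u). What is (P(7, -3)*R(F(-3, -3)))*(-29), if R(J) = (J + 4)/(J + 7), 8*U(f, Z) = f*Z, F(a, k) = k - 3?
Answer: 1305/4 ≈ 326.25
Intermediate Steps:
F(a, k) = -3 + k
U(f, Z) = Z*f/8 (U(f, Z) = (f*Z)/8 = (Z*f)/8 = Z*f/8)
P(u, t) = 3 - t*u/8 (P(u, t) = 2 - (-1 + u*t/8) = 2 - (-1 + t*u/8) = 2 + (1 - t*u/8) = 3 - t*u/8)
R(J) = (4 + J)/(7 + J)
(P(7, -3)*R(F(-3, -3)))*(-29) = ((3 - ⅛*(-3)*7)*((4 + (-3 - 3))/(7 + (-3 - 3))))*(-29) = ((3 + 21/8)*((4 - 6)/(7 - 6)))*(-29) = (45*(-2/1)/8)*(-29) = (45*(1*(-2))/8)*(-29) = ((45/8)*(-2))*(-29) = -45/4*(-29) = 1305/4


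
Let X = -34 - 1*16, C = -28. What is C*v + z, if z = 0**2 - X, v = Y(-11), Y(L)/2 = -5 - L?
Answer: -286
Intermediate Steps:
Y(L) = -10 - 2*L (Y(L) = 2*(-5 - L) = -10 - 2*L)
v = 12 (v = -10 - 2*(-11) = -10 + 22 = 12)
X = -50 (X = -34 - 16 = -50)
z = 50 (z = 0**2 - 1*(-50) = 0 + 50 = 50)
C*v + z = -28*12 + 50 = -336 + 50 = -286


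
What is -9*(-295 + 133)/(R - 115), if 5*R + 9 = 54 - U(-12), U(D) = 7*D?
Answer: -3645/223 ≈ -16.345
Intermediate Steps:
R = 129/5 (R = -9/5 + (54 - 7*(-12))/5 = -9/5 + (54 - 1*(-84))/5 = -9/5 + (54 + 84)/5 = -9/5 + (⅕)*138 = -9/5 + 138/5 = 129/5 ≈ 25.800)
-9*(-295 + 133)/(R - 115) = -9*(-295 + 133)/(129/5 - 115) = -(-1458)/(-446/5) = -(-1458)*(-5)/446 = -9*405/223 = -3645/223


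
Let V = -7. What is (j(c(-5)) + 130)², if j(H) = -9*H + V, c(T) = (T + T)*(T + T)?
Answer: 603729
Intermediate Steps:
c(T) = 4*T² (c(T) = (2*T)*(2*T) = 4*T²)
j(H) = -7 - 9*H (j(H) = -9*H - 7 = -7 - 9*H)
(j(c(-5)) + 130)² = ((-7 - 36*(-5)²) + 130)² = ((-7 - 36*25) + 130)² = ((-7 - 9*100) + 130)² = ((-7 - 900) + 130)² = (-907 + 130)² = (-777)² = 603729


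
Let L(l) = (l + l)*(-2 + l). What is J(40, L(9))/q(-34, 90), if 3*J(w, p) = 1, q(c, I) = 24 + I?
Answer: 1/342 ≈ 0.0029240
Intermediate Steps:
L(l) = 2*l*(-2 + l) (L(l) = (2*l)*(-2 + l) = 2*l*(-2 + l))
J(w, p) = ⅓ (J(w, p) = (⅓)*1 = ⅓)
J(40, L(9))/q(-34, 90) = 1/(3*(24 + 90)) = (⅓)/114 = (⅓)*(1/114) = 1/342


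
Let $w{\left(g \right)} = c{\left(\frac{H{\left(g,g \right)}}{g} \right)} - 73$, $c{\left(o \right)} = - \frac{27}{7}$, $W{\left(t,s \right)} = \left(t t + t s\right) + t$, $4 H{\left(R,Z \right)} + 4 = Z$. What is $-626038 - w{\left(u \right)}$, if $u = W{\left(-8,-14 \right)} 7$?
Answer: $- \frac{4381728}{7} \approx -6.2596 \cdot 10^{5}$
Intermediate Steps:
$H{\left(R,Z \right)} = -1 + \frac{Z}{4}$
$W{\left(t,s \right)} = t + t^{2} + s t$ ($W{\left(t,s \right)} = \left(t^{2} + s t\right) + t = t + t^{2} + s t$)
$u = 1176$ ($u = - 8 \left(1 - 14 - 8\right) 7 = \left(-8\right) \left(-21\right) 7 = 168 \cdot 7 = 1176$)
$c{\left(o \right)} = - \frac{27}{7}$ ($c{\left(o \right)} = \left(-27\right) \frac{1}{7} = - \frac{27}{7}$)
$w{\left(g \right)} = - \frac{538}{7}$ ($w{\left(g \right)} = - \frac{27}{7} - 73 = - \frac{538}{7}$)
$-626038 - w{\left(u \right)} = -626038 - - \frac{538}{7} = -626038 + \frac{538}{7} = - \frac{4381728}{7}$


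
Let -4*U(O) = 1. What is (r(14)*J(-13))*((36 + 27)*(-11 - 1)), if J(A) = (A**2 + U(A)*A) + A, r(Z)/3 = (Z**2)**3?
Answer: -2719510282944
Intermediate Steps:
U(O) = -1/4 (U(O) = -1/4*1 = -1/4)
r(Z) = 3*Z**6 (r(Z) = 3*(Z**2)**3 = 3*Z**6)
J(A) = A**2 + 3*A/4 (J(A) = (A**2 - A/4) + A = A**2 + 3*A/4)
(r(14)*J(-13))*((36 + 27)*(-11 - 1)) = ((3*14**6)*((1/4)*(-13)*(3 + 4*(-13))))*((36 + 27)*(-11 - 1)) = ((3*7529536)*((1/4)*(-13)*(3 - 52)))*(63*(-12)) = (22588608*((1/4)*(-13)*(-49)))*(-756) = (22588608*(637/4))*(-756) = 3597235824*(-756) = -2719510282944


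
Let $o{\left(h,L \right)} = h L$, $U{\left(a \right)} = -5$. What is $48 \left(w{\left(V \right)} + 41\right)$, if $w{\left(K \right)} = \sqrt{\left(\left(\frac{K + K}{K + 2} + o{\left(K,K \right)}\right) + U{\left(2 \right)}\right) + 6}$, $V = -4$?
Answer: $1968 + 48 \sqrt{21} \approx 2188.0$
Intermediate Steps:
$o{\left(h,L \right)} = L h$
$w{\left(K \right)} = \sqrt{1 + K^{2} + \frac{2 K}{2 + K}}$ ($w{\left(K \right)} = \sqrt{\left(\left(\frac{K + K}{K + 2} + K K\right) - 5\right) + 6} = \sqrt{\left(\left(\frac{2 K}{2 + K} + K^{2}\right) - 5\right) + 6} = \sqrt{\left(\left(K^{2} + \frac{2 K}{2 + K}\right) - 5\right) + 6} = \sqrt{\left(-5 + K^{2} + \frac{2 K}{2 + K}\right) + 6} = \sqrt{1 + K^{2} + \frac{2 K}{2 + K}}$)
$48 \left(w{\left(V \right)} + 41\right) = 48 \left(\sqrt{\frac{2 \left(-4\right) + \left(1 + \left(-4\right)^{2}\right) \left(2 - 4\right)}{2 - 4}} + 41\right) = 48 \left(\sqrt{\frac{-8 + \left(1 + 16\right) \left(-2\right)}{-2}} + 41\right) = 48 \left(\sqrt{- \frac{-8 + 17 \left(-2\right)}{2}} + 41\right) = 48 \left(\sqrt{- \frac{-8 - 34}{2}} + 41\right) = 48 \left(\sqrt{\left(- \frac{1}{2}\right) \left(-42\right)} + 41\right) = 48 \left(\sqrt{21} + 41\right) = 48 \left(41 + \sqrt{21}\right) = 1968 + 48 \sqrt{21}$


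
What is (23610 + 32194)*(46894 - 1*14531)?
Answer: 1805984852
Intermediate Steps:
(23610 + 32194)*(46894 - 1*14531) = 55804*(46894 - 14531) = 55804*32363 = 1805984852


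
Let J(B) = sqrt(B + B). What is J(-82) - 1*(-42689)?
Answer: 42689 + 2*I*sqrt(41) ≈ 42689.0 + 12.806*I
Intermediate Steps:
J(B) = sqrt(2)*sqrt(B) (J(B) = sqrt(2*B) = sqrt(2)*sqrt(B))
J(-82) - 1*(-42689) = sqrt(2)*sqrt(-82) - 1*(-42689) = sqrt(2)*(I*sqrt(82)) + 42689 = 2*I*sqrt(41) + 42689 = 42689 + 2*I*sqrt(41)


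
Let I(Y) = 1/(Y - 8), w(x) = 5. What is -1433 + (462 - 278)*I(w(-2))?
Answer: -4483/3 ≈ -1494.3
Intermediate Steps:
I(Y) = 1/(-8 + Y)
-1433 + (462 - 278)*I(w(-2)) = -1433 + (462 - 278)/(-8 + 5) = -1433 + 184/(-3) = -1433 + 184*(-⅓) = -1433 - 184/3 = -4483/3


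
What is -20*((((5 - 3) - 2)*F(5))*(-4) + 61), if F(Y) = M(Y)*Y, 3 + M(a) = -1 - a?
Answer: -1220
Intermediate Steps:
M(a) = -4 - a (M(a) = -3 + (-1 - a) = -4 - a)
F(Y) = Y*(-4 - Y) (F(Y) = (-4 - Y)*Y = Y*(-4 - Y))
-20*((((5 - 3) - 2)*F(5))*(-4) + 61) = -20*((((5 - 3) - 2)*(-1*5*(4 + 5)))*(-4) + 61) = -20*(((2 - 2)*(-1*5*9))*(-4) + 61) = -20*((0*(-45))*(-4) + 61) = -20*(0*(-4) + 61) = -20*(0 + 61) = -20*61 = -1220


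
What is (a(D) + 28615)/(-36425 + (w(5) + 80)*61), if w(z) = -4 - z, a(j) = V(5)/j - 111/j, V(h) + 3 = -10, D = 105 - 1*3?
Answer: -1459303/1636794 ≈ -0.89156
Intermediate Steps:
D = 102 (D = 105 - 3 = 102)
V(h) = -13 (V(h) = -3 - 10 = -13)
a(j) = -124/j (a(j) = -13/j - 111/j = -124/j)
(a(D) + 28615)/(-36425 + (w(5) + 80)*61) = (-124/102 + 28615)/(-36425 + ((-4 - 1*5) + 80)*61) = (-124*1/102 + 28615)/(-36425 + ((-4 - 5) + 80)*61) = (-62/51 + 28615)/(-36425 + (-9 + 80)*61) = 1459303/(51*(-36425 + 71*61)) = 1459303/(51*(-36425 + 4331)) = (1459303/51)/(-32094) = (1459303/51)*(-1/32094) = -1459303/1636794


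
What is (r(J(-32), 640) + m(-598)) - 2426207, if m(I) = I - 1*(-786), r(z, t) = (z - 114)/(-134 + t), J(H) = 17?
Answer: -1227565711/506 ≈ -2.4260e+6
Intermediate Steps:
r(z, t) = (-114 + z)/(-134 + t)
m(I) = 786 + I (m(I) = I + 786 = 786 + I)
(r(J(-32), 640) + m(-598)) - 2426207 = ((-114 + 17)/(-134 + 640) + (786 - 598)) - 2426207 = (-97/506 + 188) - 2426207 = 95031/506 - 2426207 = -1227565711/506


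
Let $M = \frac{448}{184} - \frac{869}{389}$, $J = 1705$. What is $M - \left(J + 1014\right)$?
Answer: $- \frac{24325096}{8947} \approx -2718.8$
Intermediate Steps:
$M = \frac{1797}{8947}$ ($M = 448 \cdot \frac{1}{184} - \frac{869}{389} = \frac{56}{23} - \frac{869}{389} = \frac{1797}{8947} \approx 0.20085$)
$M - \left(J + 1014\right) = \frac{1797}{8947} - \left(1705 + 1014\right) = \frac{1797}{8947} - 2719 = - \frac{24325096}{8947}$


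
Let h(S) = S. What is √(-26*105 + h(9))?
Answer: I*√2721 ≈ 52.163*I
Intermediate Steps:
√(-26*105 + h(9)) = √(-26*105 + 9) = √(-2730 + 9) = √(-2721) = I*√2721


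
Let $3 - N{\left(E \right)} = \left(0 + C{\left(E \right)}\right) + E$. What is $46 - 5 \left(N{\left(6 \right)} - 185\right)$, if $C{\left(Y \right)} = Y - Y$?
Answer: $986$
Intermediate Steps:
$C{\left(Y \right)} = 0$
$N{\left(E \right)} = 3 - E$ ($N{\left(E \right)} = 3 - \left(\left(0 + 0\right) + E\right) = 3 - \left(0 + E\right) = 3 - E$)
$46 - 5 \left(N{\left(6 \right)} - 185\right) = 46 - 5 \left(\left(3 - 6\right) - 185\right) = 46 - 5 \left(-3 - 185\right) = 46 - -940 = 46 + 940 = 986$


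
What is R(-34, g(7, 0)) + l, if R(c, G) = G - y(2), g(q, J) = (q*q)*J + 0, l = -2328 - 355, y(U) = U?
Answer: -2685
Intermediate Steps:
l = -2683
g(q, J) = J*q² (g(q, J) = q²*J + 0 = J*q² + 0 = J*q²)
R(c, G) = -2 + G (R(c, G) = G - 1*2 = G - 2 = -2 + G)
R(-34, g(7, 0)) + l = (-2 + 0*7²) - 2683 = (-2 + 0*49) - 2683 = (-2 + 0) - 2683 = -2 - 2683 = -2685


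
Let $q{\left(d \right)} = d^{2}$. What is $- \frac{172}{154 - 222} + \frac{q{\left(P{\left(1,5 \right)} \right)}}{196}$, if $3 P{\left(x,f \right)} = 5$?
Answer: $\frac{76277}{29988} \approx 2.5436$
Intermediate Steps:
$P{\left(x,f \right)} = \frac{5}{3}$ ($P{\left(x,f \right)} = \frac{1}{3} \cdot 5 = \frac{5}{3}$)
$- \frac{172}{154 - 222} + \frac{q{\left(P{\left(1,5 \right)} \right)}}{196} = - \frac{172}{154 - 222} + \frac{\left(\frac{5}{3}\right)^{2}}{196} = - \frac{172}{-68} + \frac{25}{9} \cdot \frac{1}{196} = \left(-172\right) \left(- \frac{1}{68}\right) + \frac{25}{1764} = \frac{43}{17} + \frac{25}{1764} = \frac{76277}{29988}$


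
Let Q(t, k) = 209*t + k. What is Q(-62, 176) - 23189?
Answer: -35971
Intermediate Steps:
Q(t, k) = k + 209*t
Q(-62, 176) - 23189 = (176 + 209*(-62)) - 23189 = (176 - 12958) - 23189 = -12782 - 23189 = -35971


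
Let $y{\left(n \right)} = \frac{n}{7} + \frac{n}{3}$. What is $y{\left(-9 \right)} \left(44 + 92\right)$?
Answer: $- \frac{4080}{7} \approx -582.86$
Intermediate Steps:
$y{\left(n \right)} = \frac{10 n}{21}$ ($y{\left(n \right)} = n \frac{1}{7} + n \frac{1}{3} = \frac{n}{7} + \frac{n}{3} = \frac{10 n}{21}$)
$y{\left(-9 \right)} \left(44 + 92\right) = \frac{10}{21} \left(-9\right) \left(44 + 92\right) = \left(- \frac{30}{7}\right) 136 = - \frac{4080}{7}$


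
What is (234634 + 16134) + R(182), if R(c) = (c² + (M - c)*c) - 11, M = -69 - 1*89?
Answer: 222001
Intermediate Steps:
M = -158 (M = -69 - 89 = -158)
R(c) = -11 + c² + c*(-158 - c) (R(c) = (c² + (-158 - c)*c) - 11 = (c² + c*(-158 - c)) - 11 = -11 + c² + c*(-158 - c))
(234634 + 16134) + R(182) = (234634 + 16134) + (-11 - 158*182) = 250768 + (-11 - 28756) = 250768 - 28767 = 222001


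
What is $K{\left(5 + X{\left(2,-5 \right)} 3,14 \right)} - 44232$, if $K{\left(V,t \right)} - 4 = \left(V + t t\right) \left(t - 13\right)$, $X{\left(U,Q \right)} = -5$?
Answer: $-44042$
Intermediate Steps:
$K{\left(V,t \right)} = 4 + \left(-13 + t\right) \left(V + t^{2}\right)$ ($K{\left(V,t \right)} = 4 + \left(V + t t\right) \left(t - 13\right) = 4 + \left(V + t^{2}\right) \left(-13 + t\right) = 4 + \left(-13 + t\right) \left(V + t^{2}\right)$)
$K{\left(5 + X{\left(2,-5 \right)} 3,14 \right)} - 44232 = \left(4 + 14^{3} - 13 \left(5 - 15\right) - 13 \cdot 14^{2} + \left(5 - 15\right) 14\right) - 44232 = \left(4 + 2744 - 13 \left(5 - 15\right) - 2548 + \left(5 - 15\right) 14\right) - 44232 = \left(4 + 2744 - -130 - 2548 - 140\right) - 44232 = \left(4 + 2744 + 130 - 2548 - 140\right) - 44232 = 190 - 44232 = -44042$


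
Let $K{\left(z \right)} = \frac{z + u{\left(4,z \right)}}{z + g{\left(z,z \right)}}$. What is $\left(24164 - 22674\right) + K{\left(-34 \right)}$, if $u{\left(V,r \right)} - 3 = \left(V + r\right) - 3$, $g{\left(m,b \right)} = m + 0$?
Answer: $\frac{25346}{17} \approx 1490.9$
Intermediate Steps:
$g{\left(m,b \right)} = m$
$u{\left(V,r \right)} = V + r$ ($u{\left(V,r \right)} = 3 - \left(3 - V - r\right) = 3 + \left(-3 + V + r\right) = V + r$)
$K{\left(z \right)} = \frac{4 + 2 z}{2 z}$ ($K{\left(z \right)} = \frac{z + \left(4 + z\right)}{z + z} = \frac{4 + 2 z}{2 z}$)
$\left(24164 - 22674\right) + K{\left(-34 \right)} = \left(24164 - 22674\right) + \frac{2 - 34}{-34} = \left(24164 - 22674\right) - - \frac{16}{17} = 1490 + \frac{16}{17} = \frac{25346}{17}$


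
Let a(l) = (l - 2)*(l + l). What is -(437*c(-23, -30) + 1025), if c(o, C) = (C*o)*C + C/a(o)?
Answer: 45224432/5 ≈ 9.0449e+6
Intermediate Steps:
a(l) = 2*l*(-2 + l) (a(l) = (-2 + l)*(2*l) = 2*l*(-2 + l))
c(o, C) = o*C**2 + C/(2*o*(-2 + o)) (c(o, C) = (C*o)*C + C/((2*o*(-2 + o))) = o*C**2 + C*(1/(2*o*(-2 + o))) = o*C**2 + C/(2*o*(-2 + o)))
-(437*c(-23, -30) + 1025) = -(437*((1/2)*(-30)*(1 + 2*(-30)*(-23)**2*(-2 - 23))/(-23*(-2 - 23))) + 1025) = -(437*((1/2)*(-30)*(-1/23)*(1 + 2*(-30)*529*(-25))/(-25)) + 1025) = -(437*((1/2)*(-30)*(-1/23)*(-1/25)*(1 + 793500)) + 1025) = -(437*((1/2)*(-30)*(-1/23)*(-1/25)*793501) + 1025) = -(437*(-2380503/115) + 1025) = -(-45229557/5 + 1025) = -1*(-45224432/5) = 45224432/5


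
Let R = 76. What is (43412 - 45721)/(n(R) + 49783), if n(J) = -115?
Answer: -2309/49668 ≈ -0.046489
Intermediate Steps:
(43412 - 45721)/(n(R) + 49783) = (43412 - 45721)/(-115 + 49783) = -2309/49668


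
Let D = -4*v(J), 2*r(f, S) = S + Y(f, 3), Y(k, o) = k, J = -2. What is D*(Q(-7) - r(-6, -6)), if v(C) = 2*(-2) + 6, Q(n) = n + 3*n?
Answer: 176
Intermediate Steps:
Q(n) = 4*n
r(f, S) = S/2 + f/2 (r(f, S) = (S + f)/2 = S/2 + f/2)
v(C) = 2 (v(C) = -4 + 6 = 2)
D = -8 (D = -4*2 = -8)
D*(Q(-7) - r(-6, -6)) = -8*(4*(-7) - ((½)*(-6) + (½)*(-6))) = -8*(-28 - (-3 - 3)) = -8*(-28 - 1*(-6)) = -8*(-28 + 6) = -8*(-22) = 176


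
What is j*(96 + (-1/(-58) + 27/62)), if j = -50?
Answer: -4335550/899 ≈ -4822.6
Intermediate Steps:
j*(96 + (-1/(-58) + 27/62)) = -50*(96 + (-1/(-58) + 27/62)) = -50*(96 + (-1*(-1/58) + 27*(1/62))) = -50*(96 + (1/58 + 27/62)) = -50*(96 + 407/899) = -50*86711/899 = -4335550/899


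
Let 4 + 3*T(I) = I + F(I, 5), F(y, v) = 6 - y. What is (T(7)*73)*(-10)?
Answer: -1460/3 ≈ -486.67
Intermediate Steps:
T(I) = 2/3 (T(I) = -4/3 + (I + (6 - I))/3 = -4/3 + (1/3)*6 = -4/3 + 2 = 2/3)
(T(7)*73)*(-10) = ((2/3)*73)*(-10) = (146/3)*(-10) = -1460/3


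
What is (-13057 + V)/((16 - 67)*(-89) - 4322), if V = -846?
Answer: -13903/217 ≈ -64.069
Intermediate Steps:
(-13057 + V)/((16 - 67)*(-89) - 4322) = (-13057 - 846)/((16 - 67)*(-89) - 4322) = -13903/(-51*(-89) - 4322) = -13903/(4539 - 4322) = -13903/217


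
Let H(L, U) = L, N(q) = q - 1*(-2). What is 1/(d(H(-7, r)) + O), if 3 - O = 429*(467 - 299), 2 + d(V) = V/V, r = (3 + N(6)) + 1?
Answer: -1/72070 ≈ -1.3875e-5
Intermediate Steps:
N(q) = 2 + q (N(q) = q + 2 = 2 + q)
r = 12 (r = (3 + (2 + 6)) + 1 = (3 + 8) + 1 = 11 + 1 = 12)
d(V) = -1 (d(V) = -2 + V/V = -2 + 1 = -1)
O = -72069 (O = 3 - 429*(467 - 299) = 3 - 429*168 = 3 - 1*72072 = 3 - 72072 = -72069)
1/(d(H(-7, r)) + O) = 1/(-1 - 72069) = 1/(-72070) = -1/72070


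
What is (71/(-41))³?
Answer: -357911/68921 ≈ -5.1931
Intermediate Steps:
(71/(-41))³ = (71*(-1/41))³ = (-71/41)³ = -357911/68921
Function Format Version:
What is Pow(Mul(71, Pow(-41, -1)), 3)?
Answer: Rational(-357911, 68921) ≈ -5.1931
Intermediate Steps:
Pow(Mul(71, Pow(-41, -1)), 3) = Pow(Mul(71, Rational(-1, 41)), 3) = Pow(Rational(-71, 41), 3) = Rational(-357911, 68921)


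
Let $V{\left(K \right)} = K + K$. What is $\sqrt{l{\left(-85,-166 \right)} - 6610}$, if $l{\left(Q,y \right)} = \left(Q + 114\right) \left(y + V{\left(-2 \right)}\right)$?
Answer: $2 i \sqrt{2885} \approx 107.42 i$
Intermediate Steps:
$V{\left(K \right)} = 2 K$
$l{\left(Q,y \right)} = \left(-4 + y\right) \left(114 + Q\right)$ ($l{\left(Q,y \right)} = \left(Q + 114\right) \left(y + 2 \left(-2\right)\right) = \left(114 + Q\right) \left(y - 4\right) = \left(114 + Q\right) \left(-4 + y\right) = \left(-4 + y\right) \left(114 + Q\right)$)
$\sqrt{l{\left(-85,-166 \right)} - 6610} = \sqrt{\left(-456 - -340 + 114 \left(-166\right) - -14110\right) - 6610} = \sqrt{\left(-456 + 340 - 18924 + 14110\right) - 6610} = \sqrt{-4930 - 6610} = \sqrt{-11540} = 2 i \sqrt{2885}$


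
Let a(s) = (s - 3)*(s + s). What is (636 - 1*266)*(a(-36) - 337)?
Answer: 914270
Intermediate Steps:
a(s) = 2*s*(-3 + s) (a(s) = (-3 + s)*(2*s) = 2*s*(-3 + s))
(636 - 1*266)*(a(-36) - 337) = (636 - 1*266)*(2*(-36)*(-3 - 36) - 337) = (636 - 266)*(2*(-36)*(-39) - 337) = 370*(2808 - 337) = 370*2471 = 914270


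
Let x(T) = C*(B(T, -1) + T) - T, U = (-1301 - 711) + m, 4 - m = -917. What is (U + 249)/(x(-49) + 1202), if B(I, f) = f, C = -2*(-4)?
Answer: -842/851 ≈ -0.98942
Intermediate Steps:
C = 8
m = 921 (m = 4 - 1*(-917) = 4 + 917 = 921)
U = -1091 (U = (-1301 - 711) + 921 = -2012 + 921 = -1091)
x(T) = -8 + 7*T (x(T) = 8*(-1 + T) - T = (-8 + 8*T) - T = -8 + 7*T)
(U + 249)/(x(-49) + 1202) = (-1091 + 249)/((-8 + 7*(-49)) + 1202) = -842/((-8 - 343) + 1202) = -842/(-351 + 1202) = -842/851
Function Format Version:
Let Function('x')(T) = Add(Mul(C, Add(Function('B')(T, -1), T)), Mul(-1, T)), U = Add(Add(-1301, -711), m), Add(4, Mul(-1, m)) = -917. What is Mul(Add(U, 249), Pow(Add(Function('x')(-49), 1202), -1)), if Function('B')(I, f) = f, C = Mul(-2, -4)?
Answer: Rational(-842, 851) ≈ -0.98942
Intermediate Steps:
C = 8
m = 921 (m = Add(4, Mul(-1, -917)) = Add(4, 917) = 921)
U = -1091 (U = Add(Add(-1301, -711), 921) = Add(-2012, 921) = -1091)
Function('x')(T) = Add(-8, Mul(7, T)) (Function('x')(T) = Add(Mul(8, Add(-1, T)), Mul(-1, T)) = Add(Add(-8, Mul(8, T)), Mul(-1, T)) = Add(-8, Mul(7, T)))
Mul(Add(U, 249), Pow(Add(Function('x')(-49), 1202), -1)) = Mul(Add(-1091, 249), Pow(Add(Add(-8, Mul(7, -49)), 1202), -1)) = Mul(-842, Pow(Add(Add(-8, -343), 1202), -1)) = Mul(-842, Pow(Add(-351, 1202), -1)) = Mul(-842, Pow(851, -1)) = Mul(-842, Rational(1, 851)) = Rational(-842, 851)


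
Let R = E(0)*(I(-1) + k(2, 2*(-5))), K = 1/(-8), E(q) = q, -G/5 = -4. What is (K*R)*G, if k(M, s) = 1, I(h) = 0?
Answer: 0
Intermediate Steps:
G = 20 (G = -5*(-4) = 20)
K = -⅛ ≈ -0.12500
R = 0 (R = 0*(0 + 1) = 0*1 = 0)
(K*R)*G = -⅛*0*20 = 0*20 = 0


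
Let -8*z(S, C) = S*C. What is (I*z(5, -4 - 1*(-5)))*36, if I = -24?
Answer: 540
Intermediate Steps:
z(S, C) = -C*S/8 (z(S, C) = -S*C/8 = -C*S/8)
(I*z(5, -4 - 1*(-5)))*36 = -(-3)*(-4 - 1*(-5))*5*36 = -(-3)*(-4 + 5)*5*36 = -(-3)*5*36 = -24*(-5/8)*36 = 15*36 = 540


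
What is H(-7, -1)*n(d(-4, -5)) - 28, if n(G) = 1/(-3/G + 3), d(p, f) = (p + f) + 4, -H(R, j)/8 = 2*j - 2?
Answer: -172/9 ≈ -19.111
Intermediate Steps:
H(R, j) = 16 - 16*j (H(R, j) = -8*(2*j - 2) = -8*(-2 + 2*j) = 16 - 16*j)
d(p, f) = 4 + f + p (d(p, f) = (f + p) + 4 = 4 + f + p)
n(G) = 1/(3 - 3/G)
H(-7, -1)*n(d(-4, -5)) - 28 = (16 - 16*(-1))*((4 - 5 - 4)/(3*(-1 + (4 - 5 - 4)))) - 28 = (16 + 16)*((⅓)*(-5)/(-1 - 5)) - 28 = 32*((⅓)*(-5)/(-6)) - 28 = 32*((⅓)*(-5)*(-⅙)) - 28 = 32*(5/18) - 28 = 80/9 - 28 = -172/9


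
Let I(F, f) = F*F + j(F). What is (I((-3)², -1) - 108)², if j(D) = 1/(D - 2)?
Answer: 35344/49 ≈ 721.31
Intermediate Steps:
j(D) = 1/(-2 + D)
I(F, f) = F² + 1/(-2 + F) (I(F, f) = F*F + 1/(-2 + F) = F² + 1/(-2 + F))
(I((-3)², -1) - 108)² = ((1 + ((-3)²)²*(-2 + (-3)²))/(-2 + (-3)²) - 108)² = ((1 + 9²*(-2 + 9))/(-2 + 9) - 108)² = ((1 + 81*7)/7 - 108)² = ((1 + 567)/7 - 108)² = ((⅐)*568 - 108)² = (568/7 - 108)² = (-188/7)² = 35344/49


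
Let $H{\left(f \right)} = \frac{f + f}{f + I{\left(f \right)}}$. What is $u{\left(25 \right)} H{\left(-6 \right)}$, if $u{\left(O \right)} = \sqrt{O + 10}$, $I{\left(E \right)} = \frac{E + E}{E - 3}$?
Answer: $\frac{18 \sqrt{35}}{7} \approx 15.213$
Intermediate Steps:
$I{\left(E \right)} = \frac{2 E}{-3 + E}$
$u{\left(O \right)} = \sqrt{10 + O}$
$H{\left(f \right)} = \frac{2 f}{f + \frac{2 f}{-3 + f}}$ ($H{\left(f \right)} = \frac{f + f}{f + \frac{2 f}{-3 + f}} = \frac{2 f}{f + \frac{2 f}{-3 + f}}$)
$u{\left(25 \right)} H{\left(-6 \right)} = \sqrt{10 + 25} \frac{2 \left(-3 - 6\right)}{-1 - 6} = \sqrt{35} \cdot 2 \frac{1}{-7} \left(-9\right) = \sqrt{35} \cdot 2 \left(- \frac{1}{7}\right) \left(-9\right) = \sqrt{35} \cdot \frac{18}{7} = \frac{18 \sqrt{35}}{7}$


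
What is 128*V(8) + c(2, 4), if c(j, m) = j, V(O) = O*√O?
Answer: 2 + 2048*√2 ≈ 2898.3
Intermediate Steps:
V(O) = O^(3/2)
128*V(8) + c(2, 4) = 128*8^(3/2) + 2 = 128*(16*√2) + 2 = 2048*√2 + 2 = 2 + 2048*√2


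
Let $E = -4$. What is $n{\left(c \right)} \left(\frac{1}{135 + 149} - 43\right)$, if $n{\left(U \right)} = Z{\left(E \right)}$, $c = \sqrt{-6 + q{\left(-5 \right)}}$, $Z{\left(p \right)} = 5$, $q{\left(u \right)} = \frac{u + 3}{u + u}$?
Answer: $- \frac{61055}{284} \approx -214.98$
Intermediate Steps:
$q{\left(u \right)} = \frac{3 + u}{2 u}$
$c = \frac{i \sqrt{145}}{5}$ ($c = \sqrt{-6 + \frac{3 - 5}{2 \left(-5\right)}} = \sqrt{-6 + \frac{1}{2} \left(- \frac{1}{5}\right) \left(-2\right)} = \sqrt{-6 + \frac{1}{5}} = \sqrt{- \frac{29}{5}} = \frac{i \sqrt{145}}{5} \approx 2.4083 i$)
$n{\left(U \right)} = 5$
$n{\left(c \right)} \left(\frac{1}{135 + 149} - 43\right) = 5 \left(\frac{1}{135 + 149} - 43\right) = 5 \left(\frac{1}{284} - 43\right) = 5 \left(- \frac{12211}{284}\right) = - \frac{61055}{284}$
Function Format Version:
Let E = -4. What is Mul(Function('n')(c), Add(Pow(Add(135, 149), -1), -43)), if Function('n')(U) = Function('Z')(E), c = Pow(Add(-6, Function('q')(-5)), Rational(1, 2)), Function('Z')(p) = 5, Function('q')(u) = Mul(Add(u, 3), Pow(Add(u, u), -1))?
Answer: Rational(-61055, 284) ≈ -214.98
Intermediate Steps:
Function('q')(u) = Mul(Rational(1, 2), Pow(u, -1), Add(3, u)) (Function('q')(u) = Mul(Add(3, u), Pow(Mul(2, u), -1)) = Mul(Add(3, u), Mul(Rational(1, 2), Pow(u, -1))) = Mul(Rational(1, 2), Pow(u, -1), Add(3, u)))
c = Mul(Rational(1, 5), I, Pow(145, Rational(1, 2))) (c = Pow(Add(-6, Mul(Rational(1, 2), Pow(-5, -1), Add(3, -5))), Rational(1, 2)) = Pow(Add(-6, Mul(Rational(1, 2), Rational(-1, 5), -2)), Rational(1, 2)) = Pow(Add(-6, Rational(1, 5)), Rational(1, 2)) = Pow(Rational(-29, 5), Rational(1, 2)) = Mul(Rational(1, 5), I, Pow(145, Rational(1, 2))) ≈ Mul(2.4083, I))
Function('n')(U) = 5
Mul(Function('n')(c), Add(Pow(Add(135, 149), -1), -43)) = Mul(5, Add(Pow(Add(135, 149), -1), -43)) = Mul(5, Add(Pow(284, -1), -43)) = Mul(5, Add(Rational(1, 284), -43)) = Mul(5, Rational(-12211, 284)) = Rational(-61055, 284)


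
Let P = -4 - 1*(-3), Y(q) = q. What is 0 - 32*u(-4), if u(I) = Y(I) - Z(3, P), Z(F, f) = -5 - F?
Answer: -128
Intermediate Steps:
P = -1 (P = -4 + 3 = -1)
u(I) = 8 + I (u(I) = I - (-5 - 1*3) = I - (-5 - 3) = I - 1*(-8) = I + 8 = 8 + I)
0 - 32*u(-4) = 0 - 32*(8 - 4) = 0 - 32*4 = 0 - 128 = -128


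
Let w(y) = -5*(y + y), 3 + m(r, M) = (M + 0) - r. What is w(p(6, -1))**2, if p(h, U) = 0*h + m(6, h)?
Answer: 900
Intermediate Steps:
m(r, M) = -3 + M - r (m(r, M) = -3 + ((M + 0) - r) = -3 + (M - r) = -3 + M - r)
p(h, U) = -9 + h (p(h, U) = 0*h + (-3 + h - 1*6) = 0 + (-3 + h - 6) = 0 + (-9 + h) = -9 + h)
w(y) = -10*y
w(p(6, -1))**2 = (-10*(-9 + 6))**2 = (-10*(-3))**2 = 30**2 = 900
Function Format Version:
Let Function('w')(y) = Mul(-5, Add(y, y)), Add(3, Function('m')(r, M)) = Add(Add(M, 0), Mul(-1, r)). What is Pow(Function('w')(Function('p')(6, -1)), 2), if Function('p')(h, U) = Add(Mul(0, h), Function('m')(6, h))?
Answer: 900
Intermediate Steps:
Function('m')(r, M) = Add(-3, M, Mul(-1, r)) (Function('m')(r, M) = Add(-3, Add(Add(M, 0), Mul(-1, r))) = Add(-3, Add(M, Mul(-1, r))) = Add(-3, M, Mul(-1, r)))
Function('p')(h, U) = Add(-9, h) (Function('p')(h, U) = Add(Mul(0, h), Add(-3, h, Mul(-1, 6))) = Add(0, Add(-3, h, -6)) = Add(0, Add(-9, h)) = Add(-9, h))
Function('w')(y) = Mul(-10, y) (Function('w')(y) = Mul(-5, Mul(2, y)) = Mul(-10, y))
Pow(Function('w')(Function('p')(6, -1)), 2) = Pow(Mul(-10, Add(-9, 6)), 2) = Pow(Mul(-10, -3), 2) = Pow(30, 2) = 900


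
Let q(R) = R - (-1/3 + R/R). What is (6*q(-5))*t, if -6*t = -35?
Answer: -595/3 ≈ -198.33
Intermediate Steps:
t = 35/6 (t = -1/6*(-35) = 35/6 ≈ 5.8333)
q(R) = -2/3 + R (q(R) = R - (-1*1/3 + 1) = R - (-1/3 + 1) = R - 1*2/3 = R - 2/3 = -2/3 + R)
(6*q(-5))*t = (6*(-2/3 - 5))*(35/6) = (6*(-17/3))*(35/6) = -34*35/6 = -595/3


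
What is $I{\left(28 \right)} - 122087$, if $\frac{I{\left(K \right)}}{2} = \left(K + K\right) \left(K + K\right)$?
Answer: $-115815$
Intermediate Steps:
$I{\left(K \right)} = 8 K^{2}$ ($I{\left(K \right)} = 2 \left(K + K\right) \left(K + K\right) = 2 \cdot 2 K 2 K = 2 \cdot 4 K^{2} = 8 K^{2}$)
$I{\left(28 \right)} - 122087 = 8 \cdot 28^{2} - 122087 = 8 \cdot 784 - 122087 = 6272 - 122087 = -115815$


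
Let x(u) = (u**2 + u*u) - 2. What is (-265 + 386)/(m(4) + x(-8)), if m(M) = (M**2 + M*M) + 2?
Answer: 121/160 ≈ 0.75625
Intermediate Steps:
x(u) = -2 + 2*u**2 (x(u) = (u**2 + u**2) - 2 = 2*u**2 - 2 = -2 + 2*u**2)
m(M) = 2 + 2*M**2 (m(M) = (M**2 + M**2) + 2 = 2*M**2 + 2 = 2 + 2*M**2)
(-265 + 386)/(m(4) + x(-8)) = (-265 + 386)/((2 + 2*4**2) + (-2 + 2*(-8)**2)) = 121/((2 + 2*16) + (-2 + 2*64)) = 121/((2 + 32) + (-2 + 128)) = 121/(34 + 126) = 121/160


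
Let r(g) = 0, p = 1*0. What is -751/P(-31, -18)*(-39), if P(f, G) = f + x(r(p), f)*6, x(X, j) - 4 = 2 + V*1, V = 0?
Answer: 29289/5 ≈ 5857.8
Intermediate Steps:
p = 0
x(X, j) = 6 (x(X, j) = 4 + (2 + 0*1) = 4 + (2 + 0) = 4 + 2 = 6)
P(f, G) = 36 + f (P(f, G) = f + 6*6 = f + 36 = 36 + f)
-751/P(-31, -18)*(-39) = -751/(36 - 31)*(-39) = -751/5*(-39) = 29289/5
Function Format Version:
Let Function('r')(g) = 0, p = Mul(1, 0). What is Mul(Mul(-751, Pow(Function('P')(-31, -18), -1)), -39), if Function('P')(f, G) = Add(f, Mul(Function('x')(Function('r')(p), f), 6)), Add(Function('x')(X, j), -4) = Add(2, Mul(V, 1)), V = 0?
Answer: Rational(29289, 5) ≈ 5857.8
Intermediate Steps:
p = 0
Function('x')(X, j) = 6 (Function('x')(X, j) = Add(4, Add(2, Mul(0, 1))) = Add(4, Add(2, 0)) = Add(4, 2) = 6)
Function('P')(f, G) = Add(36, f) (Function('P')(f, G) = Add(f, Mul(6, 6)) = Add(f, 36) = Add(36, f))
Mul(Mul(-751, Pow(Function('P')(-31, -18), -1)), -39) = Mul(Mul(-751, Pow(Add(36, -31), -1)), -39) = Mul(Mul(-751, Pow(5, -1)), -39) = Mul(Mul(-751, Rational(1, 5)), -39) = Mul(Rational(-751, 5), -39) = Rational(29289, 5)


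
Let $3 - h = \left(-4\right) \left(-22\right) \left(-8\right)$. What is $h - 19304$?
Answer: $-18597$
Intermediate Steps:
$h = 707$ ($h = 3 - \left(-4\right) \left(-22\right) \left(-8\right) = 3 - 88 \left(-8\right) = 3 - -704 = 3 + 704 = 707$)
$h - 19304 = 707 - 19304 = -18597$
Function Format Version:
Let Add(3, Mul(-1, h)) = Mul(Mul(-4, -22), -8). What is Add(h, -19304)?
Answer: -18597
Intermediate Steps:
h = 707 (h = Add(3, Mul(-1, Mul(Mul(-4, -22), -8))) = Add(3, Mul(-1, Mul(88, -8))) = Add(3, Mul(-1, -704)) = Add(3, 704) = 707)
Add(h, -19304) = Add(707, -19304) = -18597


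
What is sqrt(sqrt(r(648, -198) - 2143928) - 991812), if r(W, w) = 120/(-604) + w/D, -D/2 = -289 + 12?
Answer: sqrt(-1735173039957348 + 41827*I*sqrt(3750798568779305))/41827 ≈ 0.73512 + 995.9*I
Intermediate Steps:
D = 554 (D = -2*(-289 + 12) = -2*(-277) = 554)
r(W, w) = -30/151 + w/554 (r(W, w) = 120/(-604) + w/554 = 120*(-1/604) + w*(1/554) = -30/151 + w/554)
sqrt(sqrt(r(648, -198) - 2143928) - 991812) = sqrt(sqrt((-30/151 + (1/554)*(-198)) - 2143928) - 991812) = sqrt(sqrt((-30/151 - 99/277) - 2143928) - 991812) = sqrt(sqrt(-23259/41827 - 2143928) - 991812) = sqrt(sqrt(-89674099715/41827) - 991812) = sqrt(I*sqrt(3750798568779305)/41827 - 991812) = sqrt(-991812 + I*sqrt(3750798568779305)/41827)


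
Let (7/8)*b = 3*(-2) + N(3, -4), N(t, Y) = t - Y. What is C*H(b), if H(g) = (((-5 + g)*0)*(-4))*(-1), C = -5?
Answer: 0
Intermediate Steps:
b = 8/7 (b = 8*(3*(-2) + (3 - 1*(-4)))/7 = 8*(-6 + (3 + 4))/7 = 8*(-6 + 7)/7 = (8/7)*1 = 8/7 ≈ 1.1429)
H(g) = 0 (H(g) = (0*(-4))*(-1) = 0*(-1) = 0)
C*H(b) = -5*0 = 0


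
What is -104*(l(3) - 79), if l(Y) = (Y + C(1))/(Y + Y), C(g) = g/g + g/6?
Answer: 73294/9 ≈ 8143.8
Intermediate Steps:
C(g) = 1 + g/6 (C(g) = 1 + g*(⅙) = 1 + g/6)
l(Y) = (7/6 + Y)/(2*Y) (l(Y) = (Y + (1 + (⅙)*1))/(Y + Y) = (Y + (1 + ⅙))/((2*Y)) = (Y + 7/6)*(1/(2*Y)) = (7/6 + Y)*(1/(2*Y)) = (7/6 + Y)/(2*Y))
-104*(l(3) - 79) = -104*((1/12)*(7 + 6*3)/3 - 79) = -104*((1/12)*(⅓)*(7 + 18) - 79) = -104*((1/12)*(⅓)*25 - 79) = -104*(25/36 - 79) = -104*(-2819/36) = 73294/9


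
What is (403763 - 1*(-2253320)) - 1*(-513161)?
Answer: 3170244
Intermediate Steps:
(403763 - 1*(-2253320)) - 1*(-513161) = (403763 + 2253320) + 513161 = 2657083 + 513161 = 3170244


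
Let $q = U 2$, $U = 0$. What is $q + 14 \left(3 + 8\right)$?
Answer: $154$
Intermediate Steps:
$q = 0$ ($q = 0 \cdot 2 = 0$)
$q + 14 \left(3 + 8\right) = 0 + 14 \left(3 + 8\right) = 0 + 14 \cdot 11 = 0 + 154 = 154$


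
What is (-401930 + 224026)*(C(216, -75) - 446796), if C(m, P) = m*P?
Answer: 82368840384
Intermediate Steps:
C(m, P) = P*m
(-401930 + 224026)*(C(216, -75) - 446796) = (-401930 + 224026)*(-75*216 - 446796) = -177904*(-16200 - 446796) = -177904*(-462996) = 82368840384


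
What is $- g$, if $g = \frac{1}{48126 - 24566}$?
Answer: $- \frac{1}{23560} \approx -4.2445 \cdot 10^{-5}$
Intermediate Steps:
$g = \frac{1}{23560} \approx 4.2445 \cdot 10^{-5}$
$- g = \left(-1\right) \frac{1}{23560} = - \frac{1}{23560}$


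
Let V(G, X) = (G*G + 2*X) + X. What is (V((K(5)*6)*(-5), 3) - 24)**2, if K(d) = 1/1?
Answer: 783225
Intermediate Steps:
K(d) = 1
V(G, X) = G**2 + 3*X (V(G, X) = (G**2 + 2*X) + X = G**2 + 3*X)
(V((K(5)*6)*(-5), 3) - 24)**2 = ((((1*6)*(-5))**2 + 3*3) - 24)**2 = (((6*(-5))**2 + 9) - 24)**2 = (((-30)**2 + 9) - 24)**2 = ((900 + 9) - 24)**2 = (909 - 24)**2 = 885**2 = 783225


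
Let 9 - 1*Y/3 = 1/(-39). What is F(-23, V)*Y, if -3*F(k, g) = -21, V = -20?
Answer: 2464/13 ≈ 189.54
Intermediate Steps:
F(k, g) = 7 (F(k, g) = -⅓*(-21) = 7)
Y = 352/13 (Y = 27 - 3/(-39) = 27 - 3*(-1/39) = 27 + 1/13 = 352/13 ≈ 27.077)
F(-23, V)*Y = 7*(352/13) = 2464/13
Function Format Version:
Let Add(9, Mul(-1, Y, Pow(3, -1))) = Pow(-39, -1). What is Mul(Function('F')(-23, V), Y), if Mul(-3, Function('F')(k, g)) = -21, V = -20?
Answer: Rational(2464, 13) ≈ 189.54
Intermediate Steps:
Function('F')(k, g) = 7 (Function('F')(k, g) = Mul(Rational(-1, 3), -21) = 7)
Y = Rational(352, 13) (Y = Add(27, Mul(-3, Pow(-39, -1))) = Add(27, Mul(-3, Rational(-1, 39))) = Add(27, Rational(1, 13)) = Rational(352, 13) ≈ 27.077)
Mul(Function('F')(-23, V), Y) = Mul(7, Rational(352, 13)) = Rational(2464, 13)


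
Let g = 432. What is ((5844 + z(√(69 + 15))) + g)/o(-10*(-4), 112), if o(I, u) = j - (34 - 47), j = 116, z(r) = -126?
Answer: 2050/43 ≈ 47.674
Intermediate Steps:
o(I, u) = 129 (o(I, u) = 116 - (34 - 47) = 116 - 1*(-13) = 116 + 13 = 129)
((5844 + z(√(69 + 15))) + g)/o(-10*(-4), 112) = ((5844 - 126) + 432)/129 = (5718 + 432)*(1/129) = 6150*(1/129) = 2050/43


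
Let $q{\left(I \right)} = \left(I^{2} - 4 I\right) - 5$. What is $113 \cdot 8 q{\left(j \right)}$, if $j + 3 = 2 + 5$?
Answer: $-4520$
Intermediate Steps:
$j = 4$ ($j = -3 + \left(2 + 5\right) = -3 + 7 = 4$)
$q{\left(I \right)} = -5 + I^{2} - 4 I$
$113 \cdot 8 q{\left(j \right)} = 113 \cdot 8 \left(-5 + 4^{2} - 16\right) = 904 \left(-5 + 16 - 16\right) = 904 \left(-5\right) = -4520$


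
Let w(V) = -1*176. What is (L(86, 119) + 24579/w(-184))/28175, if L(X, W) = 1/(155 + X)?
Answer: -5923363/1195070800 ≈ -0.0049565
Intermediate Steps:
w(V) = -176
(L(86, 119) + 24579/w(-184))/28175 = (1/(155 + 86) + 24579/(-176))/28175 = (1/241 + 24579*(-1/176))*(1/28175) = (1/241 - 24579/176)*(1/28175) = -5923363/42416*1/28175 = -5923363/1195070800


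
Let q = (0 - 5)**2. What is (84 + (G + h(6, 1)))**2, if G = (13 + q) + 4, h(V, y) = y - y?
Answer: 15876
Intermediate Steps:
h(V, y) = 0
q = 25 (q = (-5)**2 = 25)
G = 42 (G = (13 + 25) + 4 = 38 + 4 = 42)
(84 + (G + h(6, 1)))**2 = (84 + (42 + 0))**2 = (84 + 42)**2 = 126**2 = 15876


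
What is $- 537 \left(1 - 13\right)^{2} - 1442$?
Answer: $-78770$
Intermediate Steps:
$- 537 \left(1 - 13\right)^{2} - 1442 = - 537 \left(-12\right)^{2} - 1442 = \left(-537\right) 144 - 1442 = -77328 - 1442 = -78770$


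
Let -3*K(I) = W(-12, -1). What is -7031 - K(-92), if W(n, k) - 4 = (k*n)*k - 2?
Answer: -21103/3 ≈ -7034.3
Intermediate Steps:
W(n, k) = 2 + n*k² (W(n, k) = 4 + ((k*n)*k - 2) = 4 + (n*k² - 2) = 4 + (-2 + n*k²) = 2 + n*k²)
K(I) = 10/3 (K(I) = -(2 - 12*(-1)²)/3 = -(2 - 12*1)/3 = -(2 - 12)/3 = -⅓*(-10) = 10/3)
-7031 - K(-92) = -7031 - 1*10/3 = -7031 - 10/3 = -21103/3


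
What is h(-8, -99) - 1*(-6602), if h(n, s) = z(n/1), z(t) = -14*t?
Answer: 6714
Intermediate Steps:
h(n, s) = -14*n (h(n, s) = -14*n/1 = -14*n)
h(-8, -99) - 1*(-6602) = -14*(-8) - 1*(-6602) = 112 + 6602 = 6714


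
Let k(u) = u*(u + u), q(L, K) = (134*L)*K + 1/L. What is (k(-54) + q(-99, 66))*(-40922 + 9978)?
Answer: 2664361237088/99 ≈ 2.6913e+10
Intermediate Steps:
q(L, K) = 1/L + 134*K*L (q(L, K) = 134*K*L + 1/L = 1/L + 134*K*L)
k(u) = 2*u**2 (k(u) = u*(2*u) = 2*u**2)
(k(-54) + q(-99, 66))*(-40922 + 9978) = (2*(-54)**2 + (1/(-99) + 134*66*(-99)))*(-40922 + 9978) = (2*2916 + (-1/99 - 875556))*(-30944) = (5832 - 86680045/99)*(-30944) = -86102677/99*(-30944) = 2664361237088/99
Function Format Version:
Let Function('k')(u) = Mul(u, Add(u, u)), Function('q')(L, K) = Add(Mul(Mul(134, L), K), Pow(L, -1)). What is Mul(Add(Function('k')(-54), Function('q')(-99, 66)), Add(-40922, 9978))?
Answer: Rational(2664361237088, 99) ≈ 2.6913e+10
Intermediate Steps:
Function('q')(L, K) = Add(Pow(L, -1), Mul(134, K, L)) (Function('q')(L, K) = Add(Mul(134, K, L), Pow(L, -1)) = Add(Pow(L, -1), Mul(134, K, L)))
Function('k')(u) = Mul(2, Pow(u, 2)) (Function('k')(u) = Mul(u, Mul(2, u)) = Mul(2, Pow(u, 2)))
Mul(Add(Function('k')(-54), Function('q')(-99, 66)), Add(-40922, 9978)) = Mul(Add(Mul(2, Pow(-54, 2)), Add(Pow(-99, -1), Mul(134, 66, -99))), Add(-40922, 9978)) = Mul(Add(Mul(2, 2916), Add(Rational(-1, 99), -875556)), -30944) = Mul(Add(5832, Rational(-86680045, 99)), -30944) = Mul(Rational(-86102677, 99), -30944) = Rational(2664361237088, 99)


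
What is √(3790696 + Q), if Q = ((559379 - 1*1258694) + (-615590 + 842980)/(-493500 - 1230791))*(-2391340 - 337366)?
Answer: 3*√630389756621614259484834/1724291 ≈ 1.3814e+6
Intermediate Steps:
Q = 3290335876702406830/1724291 (Q = ((559379 - 1258694) + 227390/(-1724291))*(-2728706) = (-699315 + 227390*(-1/1724291))*(-2728706) = (-699315 - 227390/1724291)*(-2728706) = -1205822788055/1724291*(-2728706) = 3290335876702406830/1724291 ≈ 1.9082e+12)
√(3790696 + Q) = √(3790696 + 3290335876702406830/1724291) = √(3290342412965403366/1724291) = 3*√630389756621614259484834/1724291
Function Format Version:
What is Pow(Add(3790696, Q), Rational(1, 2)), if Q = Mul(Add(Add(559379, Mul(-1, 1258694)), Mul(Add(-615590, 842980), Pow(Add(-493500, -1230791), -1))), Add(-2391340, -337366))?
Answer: Mul(Rational(3, 1724291), Pow(630389756621614259484834, Rational(1, 2))) ≈ 1.3814e+6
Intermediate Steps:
Q = Rational(3290335876702406830, 1724291) (Q = Mul(Add(Add(559379, -1258694), Mul(227390, Pow(-1724291, -1))), -2728706) = Mul(Add(-699315, Mul(227390, Rational(-1, 1724291))), -2728706) = Mul(Add(-699315, Rational(-227390, 1724291)), -2728706) = Mul(Rational(-1205822788055, 1724291), -2728706) = Rational(3290335876702406830, 1724291) ≈ 1.9082e+12)
Pow(Add(3790696, Q), Rational(1, 2)) = Pow(Add(3790696, Rational(3290335876702406830, 1724291)), Rational(1, 2)) = Pow(Rational(3290342412965403366, 1724291), Rational(1, 2)) = Mul(Rational(3, 1724291), Pow(630389756621614259484834, Rational(1, 2)))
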